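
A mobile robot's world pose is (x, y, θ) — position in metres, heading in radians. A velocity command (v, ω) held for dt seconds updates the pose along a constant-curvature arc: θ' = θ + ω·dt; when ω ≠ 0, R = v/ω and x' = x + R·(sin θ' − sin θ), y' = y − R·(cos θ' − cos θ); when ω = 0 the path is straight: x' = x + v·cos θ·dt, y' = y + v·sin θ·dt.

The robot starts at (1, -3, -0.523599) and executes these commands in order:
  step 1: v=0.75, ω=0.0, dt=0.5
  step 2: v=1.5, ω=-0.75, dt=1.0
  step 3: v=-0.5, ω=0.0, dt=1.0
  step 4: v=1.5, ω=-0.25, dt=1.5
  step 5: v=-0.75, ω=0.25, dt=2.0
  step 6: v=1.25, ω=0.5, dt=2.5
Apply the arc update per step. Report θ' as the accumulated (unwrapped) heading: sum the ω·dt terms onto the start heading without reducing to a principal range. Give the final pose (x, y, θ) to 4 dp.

(4.6147, -6.0795, 0.1014)

step 1: θ'=-0.5236 (straight) → pose (1.3248, -3.1875, -0.5236)
step 2: θ'=-1.2736 (R=-2.0000) → pose (2.2371, -4.3339, -1.2736)
step 3: θ'=-1.2736 (straight) → pose (2.0907, -3.8558, -1.2736)
step 4: θ'=-1.6486 (R=-6.0000) → pose (2.3355, -6.0792, -1.6486)
step 5: θ'=-1.1486 (R=-3.0000) → pose (2.0812, -4.6167, -1.1486)
step 6: θ'=0.1014 (R=2.5000) → pose (4.6147, -6.0795, 0.1014)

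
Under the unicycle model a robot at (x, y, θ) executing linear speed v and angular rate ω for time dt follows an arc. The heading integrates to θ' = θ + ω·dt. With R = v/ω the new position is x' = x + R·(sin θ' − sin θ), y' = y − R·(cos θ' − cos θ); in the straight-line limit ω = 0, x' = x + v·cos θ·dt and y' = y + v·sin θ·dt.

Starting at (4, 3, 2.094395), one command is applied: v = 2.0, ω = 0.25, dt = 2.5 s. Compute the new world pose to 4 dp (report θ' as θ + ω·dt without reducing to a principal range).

(0.3499, 6.2975, 2.7194)

θ' = 2.0944 + 0.25·2.5 = 2.7194
R = v/ω = 2.0/0.25 = 8.0000
x' = 4 + 8.0000·(sin 2.7194 − sin 2.0944) = 0.3499
y' = 3 − 8.0000·(cos 2.7194 − cos 2.0944) = 6.2975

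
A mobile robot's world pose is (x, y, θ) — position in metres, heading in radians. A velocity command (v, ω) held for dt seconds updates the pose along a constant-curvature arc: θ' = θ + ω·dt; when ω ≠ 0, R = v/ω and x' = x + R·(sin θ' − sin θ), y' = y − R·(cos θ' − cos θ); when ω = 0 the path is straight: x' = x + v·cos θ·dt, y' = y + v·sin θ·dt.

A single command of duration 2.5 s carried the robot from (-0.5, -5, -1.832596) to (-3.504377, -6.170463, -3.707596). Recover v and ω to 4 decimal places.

Δθ = -3.707596 − -1.832596 = -1.875000
ω = Δθ/dt = -1.875000/2.5 = -0.7500
R = Δx/(sin θ' − sin θ) = -2.0000
v = R·ω = -2.0000·-0.7500 = 1.5000

v = 1.5000, ω = -0.7500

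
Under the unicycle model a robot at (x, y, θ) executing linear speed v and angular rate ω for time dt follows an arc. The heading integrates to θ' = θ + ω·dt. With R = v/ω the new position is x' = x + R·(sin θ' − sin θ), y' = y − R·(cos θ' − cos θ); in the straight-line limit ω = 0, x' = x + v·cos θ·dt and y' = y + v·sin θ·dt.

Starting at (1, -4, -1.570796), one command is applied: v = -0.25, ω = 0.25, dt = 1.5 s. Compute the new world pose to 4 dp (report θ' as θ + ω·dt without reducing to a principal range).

(0.9305, -3.6337, -1.1958)

θ' = -1.5708 + 0.25·1.5 = -1.1958
R = v/ω = -0.25/0.25 = -1.0000
x' = 1 + -1.0000·(sin -1.1958 − sin -1.5708) = 0.9305
y' = -4 − -1.0000·(cos -1.1958 − cos -1.5708) = -3.6337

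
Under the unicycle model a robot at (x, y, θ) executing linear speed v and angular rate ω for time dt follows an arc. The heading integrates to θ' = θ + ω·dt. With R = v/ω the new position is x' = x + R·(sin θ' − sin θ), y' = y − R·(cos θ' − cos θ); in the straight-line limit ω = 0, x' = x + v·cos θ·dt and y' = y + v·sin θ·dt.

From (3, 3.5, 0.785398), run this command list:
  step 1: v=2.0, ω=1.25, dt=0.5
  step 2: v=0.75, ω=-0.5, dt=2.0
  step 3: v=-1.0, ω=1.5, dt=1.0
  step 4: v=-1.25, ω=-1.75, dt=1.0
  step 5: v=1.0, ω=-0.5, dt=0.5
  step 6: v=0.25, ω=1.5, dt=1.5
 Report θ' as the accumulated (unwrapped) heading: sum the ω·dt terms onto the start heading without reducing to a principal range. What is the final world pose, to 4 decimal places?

step 1: θ'=1.4104 (R=1.6000) → pose (3.4481, 4.3758, 1.4104)
step 2: θ'=0.4104 (R=-1.5000) → pose (4.3304, 5.5117, 0.4104)
step 3: θ'=1.9104 (R=-0.6667) → pose (3.9678, 4.6783, 1.9104)
step 4: θ'=0.1604 (R=0.7143) → pose (3.4084, 3.7353, 0.1604)
step 5: θ'=-0.0896 (R=-2.0000) → pose (3.9067, 3.7529, -0.0896)
step 6: θ'=2.1604 (R=0.1667) → pose (4.0602, 4.0116, 2.1604)

(4.0602, 4.0116, 2.1604)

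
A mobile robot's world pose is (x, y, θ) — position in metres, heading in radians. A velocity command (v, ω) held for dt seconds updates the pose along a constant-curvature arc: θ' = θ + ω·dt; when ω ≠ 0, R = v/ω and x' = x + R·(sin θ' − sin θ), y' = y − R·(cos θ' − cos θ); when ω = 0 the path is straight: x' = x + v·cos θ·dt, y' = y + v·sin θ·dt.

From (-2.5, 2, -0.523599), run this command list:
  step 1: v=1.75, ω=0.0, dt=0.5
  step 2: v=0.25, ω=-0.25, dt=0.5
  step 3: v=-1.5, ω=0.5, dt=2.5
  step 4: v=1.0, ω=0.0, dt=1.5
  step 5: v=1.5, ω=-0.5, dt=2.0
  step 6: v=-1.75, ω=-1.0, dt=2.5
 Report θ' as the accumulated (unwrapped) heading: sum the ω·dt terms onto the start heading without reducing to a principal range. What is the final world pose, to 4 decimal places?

step 1: θ'=-0.5236 (straight) → pose (-1.7422, 1.5625, -0.5236)
step 2: θ'=-0.6486 (R=-1.0000) → pose (-1.6382, 1.4934, -0.6486)
step 3: θ'=0.6014 (R=-3.0000) → pose (-5.1478, 1.5762, 0.6014)
step 4: θ'=0.6014 (straight) → pose (-3.9109, 2.4249, 0.6014)
step 5: θ'=-0.3986 (R=-3.0000) → pose (-1.0492, 2.7161, -0.3986)
step 6: θ'=-2.8986 (R=1.7500) → pose (-0.7910, 6.0275, -2.8986)

(-0.7910, 6.0275, -2.8986)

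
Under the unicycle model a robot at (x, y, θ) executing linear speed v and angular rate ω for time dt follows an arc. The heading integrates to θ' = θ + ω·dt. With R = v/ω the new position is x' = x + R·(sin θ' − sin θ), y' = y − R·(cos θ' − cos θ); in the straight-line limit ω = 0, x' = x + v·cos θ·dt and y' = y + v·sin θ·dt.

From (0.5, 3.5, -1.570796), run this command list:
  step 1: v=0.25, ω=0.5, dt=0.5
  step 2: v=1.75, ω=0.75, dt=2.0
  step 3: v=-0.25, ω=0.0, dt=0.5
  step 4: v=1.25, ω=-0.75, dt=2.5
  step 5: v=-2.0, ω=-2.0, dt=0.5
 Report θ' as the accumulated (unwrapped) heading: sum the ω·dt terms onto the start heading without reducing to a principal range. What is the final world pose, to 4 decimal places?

(5.5810, 0.5652, -2.6958)

step 1: θ'=-1.3208 (R=0.5000) → pose (0.5155, 3.3763, -1.3208)
step 2: θ'=0.1792 (R=2.3333) → pose (3.1922, 1.6576, 0.1792)
step 3: θ'=0.1792 (straight) → pose (3.0692, 1.6353, 0.1792)
step 4: θ'=-1.6958 (R=-1.6667) → pose (5.0200, -0.2124, -1.6958)
step 5: θ'=-2.6958 (R=1.0000) → pose (5.5810, 0.5652, -2.6958)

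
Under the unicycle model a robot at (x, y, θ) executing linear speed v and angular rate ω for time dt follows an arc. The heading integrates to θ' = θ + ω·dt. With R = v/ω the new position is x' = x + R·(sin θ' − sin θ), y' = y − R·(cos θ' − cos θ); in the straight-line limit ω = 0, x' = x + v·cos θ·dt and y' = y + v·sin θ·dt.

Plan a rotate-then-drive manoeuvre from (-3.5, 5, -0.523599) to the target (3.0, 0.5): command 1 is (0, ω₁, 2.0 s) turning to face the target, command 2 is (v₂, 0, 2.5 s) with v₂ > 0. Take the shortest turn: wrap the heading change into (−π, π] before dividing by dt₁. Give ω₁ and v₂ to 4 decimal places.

heading to target = atan2(0.5−5, 3−-3.5) = -0.6055
Δθ = wrap(-0.6055 − -0.5236) = -0.0819; ω₁ = Δθ/dt₁ = -0.0410
distance = √((3−-3.5)² + (0.5−5)²) = 7.9057; v₂ = distance/dt₂ = 3.1623

ω₁ = -0.0410, v₂ = 3.1623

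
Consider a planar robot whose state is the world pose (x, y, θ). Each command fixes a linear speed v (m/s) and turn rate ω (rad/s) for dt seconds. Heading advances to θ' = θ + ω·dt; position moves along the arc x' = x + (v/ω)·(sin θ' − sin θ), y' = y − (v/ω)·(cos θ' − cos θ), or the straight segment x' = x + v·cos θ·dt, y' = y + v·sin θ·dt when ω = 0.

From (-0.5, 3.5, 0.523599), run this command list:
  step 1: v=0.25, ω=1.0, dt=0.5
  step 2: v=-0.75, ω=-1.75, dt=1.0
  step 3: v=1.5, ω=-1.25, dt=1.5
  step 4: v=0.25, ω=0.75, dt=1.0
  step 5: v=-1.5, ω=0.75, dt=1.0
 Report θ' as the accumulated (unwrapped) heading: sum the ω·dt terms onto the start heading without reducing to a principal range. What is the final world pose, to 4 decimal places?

step 1: θ'=1.0236 (R=0.2500) → pose (-0.4115, 3.5864, 1.0236)
step 2: θ'=-0.7264 (R=0.4286) → pose (-1.0621, 3.4890, -0.7264)
step 3: θ'=-2.6014 (R=-1.2000) → pose (-1.2420, 1.5628, -2.6014)
step 4: θ'=-1.8514 (R=0.3333) → pose (-1.3909, 1.3693, -1.8514)
step 5: θ'=-1.1014 (R=-2.0000) → pose (-1.5290, 2.8278, -1.1014)

(-1.5290, 2.8278, -1.1014)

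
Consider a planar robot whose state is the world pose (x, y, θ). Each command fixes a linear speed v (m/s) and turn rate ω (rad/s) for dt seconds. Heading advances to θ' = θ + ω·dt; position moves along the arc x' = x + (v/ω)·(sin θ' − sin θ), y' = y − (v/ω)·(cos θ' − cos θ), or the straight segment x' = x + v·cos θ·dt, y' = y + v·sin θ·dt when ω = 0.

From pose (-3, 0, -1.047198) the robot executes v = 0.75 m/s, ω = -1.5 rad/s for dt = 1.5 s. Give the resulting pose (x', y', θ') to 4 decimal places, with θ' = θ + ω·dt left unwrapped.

θ' = -1.0472 + -1.5·1.5 = -3.2972
R = v/ω = 0.75/-1.5 = -0.5000
x' = -3 + -0.5000·(sin -3.2972 − sin -1.0472) = -3.5105
y' = 0 − -0.5000·(cos -3.2972 − cos -1.0472) = -0.7440

(-3.5105, -0.7440, -3.2972)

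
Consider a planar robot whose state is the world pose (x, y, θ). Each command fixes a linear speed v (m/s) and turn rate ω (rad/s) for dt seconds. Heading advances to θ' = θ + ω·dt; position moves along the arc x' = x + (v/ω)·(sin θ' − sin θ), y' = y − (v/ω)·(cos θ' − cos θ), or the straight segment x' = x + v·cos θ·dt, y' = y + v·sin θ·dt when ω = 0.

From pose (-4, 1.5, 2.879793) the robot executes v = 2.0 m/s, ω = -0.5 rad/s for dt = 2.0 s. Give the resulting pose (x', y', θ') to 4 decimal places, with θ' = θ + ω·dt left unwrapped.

(-6.7753, 4.1473, 1.8798)

θ' = 2.8798 + -0.5·2.0 = 1.8798
R = v/ω = 2.0/-0.5 = -4.0000
x' = -4 + -4.0000·(sin 1.8798 − sin 2.8798) = -6.7753
y' = 1.5 − -4.0000·(cos 1.8798 − cos 2.8798) = 4.1473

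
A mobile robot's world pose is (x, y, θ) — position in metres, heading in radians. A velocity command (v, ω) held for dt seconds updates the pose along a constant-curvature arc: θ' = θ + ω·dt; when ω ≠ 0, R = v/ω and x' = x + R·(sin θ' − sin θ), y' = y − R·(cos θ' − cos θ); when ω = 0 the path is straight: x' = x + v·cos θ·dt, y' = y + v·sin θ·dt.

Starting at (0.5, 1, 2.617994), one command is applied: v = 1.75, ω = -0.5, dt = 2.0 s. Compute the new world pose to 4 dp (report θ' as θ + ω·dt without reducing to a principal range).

(-1.2461, 3.8660, 1.6180)

θ' = 2.6180 + -0.5·2.0 = 1.6180
R = v/ω = 1.75/-0.5 = -3.5000
x' = 0.5 + -3.5000·(sin 1.6180 − sin 2.6180) = -1.2461
y' = 1 − -3.5000·(cos 1.6180 − cos 2.6180) = 3.8660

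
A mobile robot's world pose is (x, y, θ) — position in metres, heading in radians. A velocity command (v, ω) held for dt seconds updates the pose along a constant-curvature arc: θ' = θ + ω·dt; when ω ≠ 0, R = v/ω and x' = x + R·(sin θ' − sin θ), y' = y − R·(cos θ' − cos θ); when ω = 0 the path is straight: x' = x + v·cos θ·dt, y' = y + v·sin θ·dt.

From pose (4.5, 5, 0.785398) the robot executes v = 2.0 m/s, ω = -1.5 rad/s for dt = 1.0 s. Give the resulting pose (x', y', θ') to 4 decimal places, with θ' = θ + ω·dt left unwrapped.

θ' = 0.7854 + -1.5·1.0 = -0.7146
R = v/ω = 2.0/-1.5 = -1.3333
x' = 4.5 + -1.3333·(sin -0.7146 − sin 0.7854) = 6.3166
y' = 5 − -1.3333·(cos -0.7146 − cos 0.7854) = 5.0643

(6.3166, 5.0643, -0.7146)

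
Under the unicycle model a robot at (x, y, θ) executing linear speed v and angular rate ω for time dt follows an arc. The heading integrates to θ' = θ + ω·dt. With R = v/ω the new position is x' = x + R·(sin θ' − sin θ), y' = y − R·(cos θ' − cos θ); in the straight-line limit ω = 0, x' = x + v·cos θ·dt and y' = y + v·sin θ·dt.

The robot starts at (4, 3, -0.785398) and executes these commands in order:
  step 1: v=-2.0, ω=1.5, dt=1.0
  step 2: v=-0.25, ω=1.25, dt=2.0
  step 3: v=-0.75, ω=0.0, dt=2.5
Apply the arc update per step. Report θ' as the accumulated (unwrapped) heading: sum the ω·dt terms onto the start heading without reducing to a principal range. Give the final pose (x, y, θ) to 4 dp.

(4.1991, 2.8506, 3.2146)

step 1: θ'=0.7146 (R=-1.3333) → pose (2.1834, 3.0643, 0.7146)
step 2: θ'=3.2146 (R=-0.2000) → pose (2.3291, 2.7138, 3.2146)
step 3: θ'=3.2146 (straight) → pose (4.1991, 2.8506, 3.2146)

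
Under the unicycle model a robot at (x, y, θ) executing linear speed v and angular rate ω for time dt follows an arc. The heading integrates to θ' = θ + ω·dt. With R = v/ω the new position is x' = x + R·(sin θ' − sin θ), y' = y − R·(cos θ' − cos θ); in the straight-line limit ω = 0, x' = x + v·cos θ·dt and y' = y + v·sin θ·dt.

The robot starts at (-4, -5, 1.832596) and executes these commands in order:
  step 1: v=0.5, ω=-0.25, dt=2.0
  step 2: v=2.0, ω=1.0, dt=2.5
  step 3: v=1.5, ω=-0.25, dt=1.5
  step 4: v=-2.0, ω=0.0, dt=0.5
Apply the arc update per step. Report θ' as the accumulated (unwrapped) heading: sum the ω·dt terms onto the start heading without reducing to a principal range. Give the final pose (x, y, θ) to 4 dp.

(-8.2386, -2.7658, 3.4576)

step 1: θ'=1.3326 (R=-2.0000) → pose (-4.0117, -4.0105, 1.3326)
step 2: θ'=3.8326 (R=2.0000) → pose (-7.2298, -1.9973, 3.8326)
step 3: θ'=3.4576 (R=-6.0000) → pose (-9.1891, -3.0766, 3.4576)
step 4: θ'=3.4576 (straight) → pose (-8.2386, -2.7658, 3.4576)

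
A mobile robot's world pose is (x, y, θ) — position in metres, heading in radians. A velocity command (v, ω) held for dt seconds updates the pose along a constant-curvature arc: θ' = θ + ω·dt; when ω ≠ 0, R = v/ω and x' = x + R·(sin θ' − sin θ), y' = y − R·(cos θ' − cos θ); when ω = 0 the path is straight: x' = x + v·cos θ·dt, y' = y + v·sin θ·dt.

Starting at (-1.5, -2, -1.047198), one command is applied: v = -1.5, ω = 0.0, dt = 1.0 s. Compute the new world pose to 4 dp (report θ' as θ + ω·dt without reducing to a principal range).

θ' = -1.0472 + 0.0·1.0 = -1.0472
ω = 0 → straight: x' = -1.5 + -1.5·cos(-1.0472)·1.0 = -2.2500
y' = -2 + -1.5·sin(-1.0472)·1.0 = -0.7010

(-2.2500, -0.7010, -1.0472)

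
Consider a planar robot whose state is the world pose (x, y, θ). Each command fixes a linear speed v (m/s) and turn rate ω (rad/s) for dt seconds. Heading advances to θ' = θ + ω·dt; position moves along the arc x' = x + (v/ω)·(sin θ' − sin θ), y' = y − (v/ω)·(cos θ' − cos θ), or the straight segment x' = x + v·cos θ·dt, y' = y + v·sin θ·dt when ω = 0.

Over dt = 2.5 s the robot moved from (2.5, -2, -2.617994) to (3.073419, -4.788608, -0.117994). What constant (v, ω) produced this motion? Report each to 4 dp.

Δθ = -0.117994 − -2.617994 = 2.500000
ω = Δθ/dt = 2.500000/2.5 = 1.0000
R = −Δy/(cos θ' − cos θ) = 1.5000
v = R·ω = 1.5000·1.0000 = 1.5000

v = 1.5000, ω = 1.0000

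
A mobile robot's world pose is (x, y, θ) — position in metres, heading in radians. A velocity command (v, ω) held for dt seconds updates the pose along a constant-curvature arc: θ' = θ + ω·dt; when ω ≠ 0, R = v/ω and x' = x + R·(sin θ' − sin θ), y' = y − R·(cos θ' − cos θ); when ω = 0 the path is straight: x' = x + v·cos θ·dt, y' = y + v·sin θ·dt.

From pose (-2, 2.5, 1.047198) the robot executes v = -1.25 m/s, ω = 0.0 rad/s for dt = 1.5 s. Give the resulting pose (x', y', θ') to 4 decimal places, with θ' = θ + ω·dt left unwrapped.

(-2.9375, 0.8762, 1.0472)

θ' = 1.0472 + 0.0·1.5 = 1.0472
ω = 0 → straight: x' = -2 + -1.25·cos(1.0472)·1.5 = -2.9375
y' = 2.5 + -1.25·sin(1.0472)·1.5 = 0.8762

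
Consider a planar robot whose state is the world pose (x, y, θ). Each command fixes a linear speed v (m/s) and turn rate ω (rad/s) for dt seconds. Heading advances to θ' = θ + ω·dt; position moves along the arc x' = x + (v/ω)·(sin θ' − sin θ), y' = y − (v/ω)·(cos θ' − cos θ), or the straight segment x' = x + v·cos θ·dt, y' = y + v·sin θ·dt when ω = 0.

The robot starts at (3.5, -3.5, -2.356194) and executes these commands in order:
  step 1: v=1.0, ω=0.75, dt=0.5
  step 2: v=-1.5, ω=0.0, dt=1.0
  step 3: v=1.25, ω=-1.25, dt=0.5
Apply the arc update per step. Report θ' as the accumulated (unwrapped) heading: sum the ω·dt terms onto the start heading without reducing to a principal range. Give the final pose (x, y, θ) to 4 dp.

step 1: θ'=-1.9812 (R=1.3333) → pose (3.2202, -3.9108, -1.9812)
step 2: θ'=-1.9812 (straight) → pose (3.8187, -2.5354, -1.9812)
step 3: θ'=-2.6062 (R=-1.0000) → pose (3.4119, -2.9965, -2.6062)

(3.4119, -2.9965, -2.6062)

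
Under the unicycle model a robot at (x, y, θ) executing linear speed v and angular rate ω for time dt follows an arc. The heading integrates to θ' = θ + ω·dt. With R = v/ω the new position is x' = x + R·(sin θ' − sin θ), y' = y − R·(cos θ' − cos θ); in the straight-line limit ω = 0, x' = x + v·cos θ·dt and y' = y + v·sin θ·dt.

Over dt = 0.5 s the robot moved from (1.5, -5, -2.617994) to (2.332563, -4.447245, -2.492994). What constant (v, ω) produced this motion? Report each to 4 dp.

v = -2.0000, ω = 0.2500

Δθ = -2.492994 − -2.617994 = 0.125000
ω = Δθ/dt = 0.125000/0.5 = 0.2500
R = Δx/(sin θ' − sin θ) = -8.0000
v = R·ω = -8.0000·0.2500 = -2.0000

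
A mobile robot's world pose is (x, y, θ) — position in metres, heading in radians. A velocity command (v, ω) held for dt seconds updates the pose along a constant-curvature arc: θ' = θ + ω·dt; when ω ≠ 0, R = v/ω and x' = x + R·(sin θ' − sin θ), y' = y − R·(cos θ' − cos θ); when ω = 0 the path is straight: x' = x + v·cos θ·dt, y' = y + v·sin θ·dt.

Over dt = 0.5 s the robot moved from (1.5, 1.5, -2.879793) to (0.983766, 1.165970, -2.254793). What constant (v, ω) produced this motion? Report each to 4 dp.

v = 1.2500, ω = 1.2500

Δθ = -2.254793 − -2.879793 = 0.625000
ω = Δθ/dt = 0.625000/0.5 = 1.2500
R = Δx/(sin θ' − sin θ) = 1.0000
v = R·ω = 1.0000·1.2500 = 1.2500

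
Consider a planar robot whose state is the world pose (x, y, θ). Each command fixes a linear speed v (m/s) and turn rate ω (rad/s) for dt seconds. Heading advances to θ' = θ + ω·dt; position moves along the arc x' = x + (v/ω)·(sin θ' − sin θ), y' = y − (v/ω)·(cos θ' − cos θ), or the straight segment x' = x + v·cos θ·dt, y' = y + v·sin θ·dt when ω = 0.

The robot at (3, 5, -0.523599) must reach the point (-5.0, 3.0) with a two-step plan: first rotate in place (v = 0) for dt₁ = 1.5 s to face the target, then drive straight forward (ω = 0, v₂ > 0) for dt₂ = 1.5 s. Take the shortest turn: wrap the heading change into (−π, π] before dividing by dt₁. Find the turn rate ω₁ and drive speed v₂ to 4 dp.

heading to target = atan2(3−5, -5−3) = -2.8966
Δθ = wrap(-2.8966 − -0.5236) = -2.3730; ω₁ = Δθ/dt₁ = -1.5820
distance = √((-5−3)² + (3−5)²) = 8.2462; v₂ = distance/dt₂ = 5.4975

ω₁ = -1.5820, v₂ = 5.4975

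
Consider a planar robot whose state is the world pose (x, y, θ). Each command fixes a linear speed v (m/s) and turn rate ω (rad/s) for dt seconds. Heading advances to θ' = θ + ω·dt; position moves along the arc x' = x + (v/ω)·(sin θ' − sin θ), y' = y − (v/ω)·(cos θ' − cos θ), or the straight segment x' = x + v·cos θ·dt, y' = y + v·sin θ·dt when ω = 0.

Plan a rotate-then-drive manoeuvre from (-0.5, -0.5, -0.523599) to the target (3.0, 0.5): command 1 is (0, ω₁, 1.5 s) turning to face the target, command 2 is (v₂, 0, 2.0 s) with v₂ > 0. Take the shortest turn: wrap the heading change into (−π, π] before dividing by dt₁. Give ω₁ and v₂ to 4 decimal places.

heading to target = atan2(0.5−-0.5, 3−-0.5) = 0.2783
Δθ = wrap(0.2783 − -0.5236) = 0.8019; ω₁ = Δθ/dt₁ = 0.5346
distance = √((3−-0.5)² + (0.5−-0.5)²) = 3.6401; v₂ = distance/dt₂ = 1.8200

ω₁ = 0.5346, v₂ = 1.8200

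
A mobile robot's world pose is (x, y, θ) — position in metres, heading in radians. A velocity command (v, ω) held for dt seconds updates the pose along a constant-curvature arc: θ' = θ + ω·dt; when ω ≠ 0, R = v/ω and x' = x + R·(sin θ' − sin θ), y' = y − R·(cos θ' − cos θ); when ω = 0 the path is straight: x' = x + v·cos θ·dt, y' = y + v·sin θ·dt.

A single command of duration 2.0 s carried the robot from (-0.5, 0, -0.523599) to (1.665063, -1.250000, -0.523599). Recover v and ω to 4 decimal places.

Δθ = -0.523599 − -0.523599 = 0.000000
ω = Δθ/dt = 0.000000/2.0 = 0.0000
ω = 0 → v = (Δx·cos θ + Δy·sin θ)/dt = 1.2500

v = 1.2500, ω = 0.0000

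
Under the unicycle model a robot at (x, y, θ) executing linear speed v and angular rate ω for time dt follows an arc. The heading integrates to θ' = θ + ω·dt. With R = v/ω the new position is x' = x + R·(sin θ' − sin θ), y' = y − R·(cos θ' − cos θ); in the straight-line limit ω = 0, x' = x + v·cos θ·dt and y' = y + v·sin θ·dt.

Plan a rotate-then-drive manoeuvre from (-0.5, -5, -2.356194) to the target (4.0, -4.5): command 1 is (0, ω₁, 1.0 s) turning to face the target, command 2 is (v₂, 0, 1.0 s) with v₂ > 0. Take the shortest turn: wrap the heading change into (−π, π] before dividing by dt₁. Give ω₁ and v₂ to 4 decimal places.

ω₁ = 2.4669, v₂ = 4.5277

heading to target = atan2(-4.5−-5, 4−-0.5) = 0.1107
Δθ = wrap(0.1107 − -2.3562) = 2.4669; ω₁ = Δθ/dt₁ = 2.4669
distance = √((4−-0.5)² + (-4.5−-5)²) = 4.5277; v₂ = distance/dt₂ = 4.5277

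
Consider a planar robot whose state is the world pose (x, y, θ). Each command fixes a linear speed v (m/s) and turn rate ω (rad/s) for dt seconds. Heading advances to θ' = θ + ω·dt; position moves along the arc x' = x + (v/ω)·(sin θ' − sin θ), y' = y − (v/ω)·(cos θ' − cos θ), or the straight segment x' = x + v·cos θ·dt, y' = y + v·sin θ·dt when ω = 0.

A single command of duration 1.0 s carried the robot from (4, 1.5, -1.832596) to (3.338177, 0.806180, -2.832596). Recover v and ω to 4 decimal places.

Δθ = -2.832596 − -1.832596 = -1.000000
ω = Δθ/dt = -1.000000/1.0 = -1.0000
R = −Δy/(cos θ' − cos θ) = -1.0000
v = R·ω = -1.0000·-1.0000 = 1.0000

v = 1.0000, ω = -1.0000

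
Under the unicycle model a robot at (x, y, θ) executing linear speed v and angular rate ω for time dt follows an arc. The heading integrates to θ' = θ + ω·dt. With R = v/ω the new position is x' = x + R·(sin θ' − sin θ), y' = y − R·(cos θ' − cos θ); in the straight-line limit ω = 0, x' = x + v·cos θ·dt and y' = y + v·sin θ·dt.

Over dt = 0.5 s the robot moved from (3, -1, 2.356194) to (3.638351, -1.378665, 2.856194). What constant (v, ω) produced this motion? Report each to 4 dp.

Δθ = 2.856194 − 2.356194 = 0.500000
ω = Δθ/dt = 0.500000/0.5 = 1.0000
R = Δx/(sin θ' − sin θ) = -1.5000
v = R·ω = -1.5000·1.0000 = -1.5000

v = -1.5000, ω = 1.0000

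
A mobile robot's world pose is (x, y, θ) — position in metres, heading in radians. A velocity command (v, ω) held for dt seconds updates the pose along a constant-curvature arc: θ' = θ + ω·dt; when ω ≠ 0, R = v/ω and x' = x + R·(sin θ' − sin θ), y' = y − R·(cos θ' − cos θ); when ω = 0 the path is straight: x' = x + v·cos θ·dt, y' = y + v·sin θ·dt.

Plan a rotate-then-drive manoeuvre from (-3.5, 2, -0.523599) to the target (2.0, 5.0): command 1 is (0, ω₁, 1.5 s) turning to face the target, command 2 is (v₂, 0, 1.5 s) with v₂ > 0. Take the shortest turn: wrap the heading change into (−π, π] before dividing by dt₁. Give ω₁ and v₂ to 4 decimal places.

ω₁ = 0.6820, v₂ = 4.1767

heading to target = atan2(5−2, 2−-3.5) = 0.4993
Δθ = wrap(0.4993 − -0.5236) = 1.0229; ω₁ = Δθ/dt₁ = 0.6820
distance = √((2−-3.5)² + (5−2)²) = 6.2650; v₂ = distance/dt₂ = 4.1767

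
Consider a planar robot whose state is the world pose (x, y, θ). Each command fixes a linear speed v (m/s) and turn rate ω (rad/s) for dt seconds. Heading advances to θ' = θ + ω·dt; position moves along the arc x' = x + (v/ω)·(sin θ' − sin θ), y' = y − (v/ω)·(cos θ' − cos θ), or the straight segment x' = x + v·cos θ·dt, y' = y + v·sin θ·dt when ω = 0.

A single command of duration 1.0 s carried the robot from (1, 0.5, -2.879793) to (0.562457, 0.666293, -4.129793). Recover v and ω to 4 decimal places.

v = 0.5000, ω = -1.2500

Δθ = -4.129793 − -2.879793 = -1.250000
ω = Δθ/dt = -1.250000/1.0 = -1.2500
R = Δx/(sin θ' − sin θ) = -0.4000
v = R·ω = -0.4000·-1.2500 = 0.5000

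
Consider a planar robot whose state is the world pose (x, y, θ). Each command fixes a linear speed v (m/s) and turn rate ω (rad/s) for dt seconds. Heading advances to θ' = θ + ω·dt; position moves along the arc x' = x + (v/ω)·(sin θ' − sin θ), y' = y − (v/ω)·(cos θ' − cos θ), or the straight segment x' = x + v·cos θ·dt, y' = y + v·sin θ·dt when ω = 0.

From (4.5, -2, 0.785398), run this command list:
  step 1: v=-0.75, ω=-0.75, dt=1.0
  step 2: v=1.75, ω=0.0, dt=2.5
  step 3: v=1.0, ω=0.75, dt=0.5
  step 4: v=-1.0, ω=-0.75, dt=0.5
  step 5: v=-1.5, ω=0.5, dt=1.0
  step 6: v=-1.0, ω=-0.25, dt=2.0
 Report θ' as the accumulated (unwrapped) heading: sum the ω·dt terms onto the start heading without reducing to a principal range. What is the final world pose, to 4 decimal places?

(4.8770, -3.1126, 0.0354)

step 1: θ'=0.0354 (R=1.0000) → pose (3.8283, -2.2923, 0.0354)
step 2: θ'=0.0354 (straight) → pose (8.2005, -2.1374, 0.0354)
step 3: θ'=0.4104 (R=1.3333) → pose (8.6853, -2.0276, 0.4104)
step 4: θ'=0.0354 (R=1.3333) → pose (8.2005, -2.1374, 0.0354)
step 5: θ'=0.5354 (R=-3.0000) → pose (6.7762, -2.5554, 0.5354)
step 6: θ'=0.0354 (R=4.0000) → pose (4.8770, -3.1126, 0.0354)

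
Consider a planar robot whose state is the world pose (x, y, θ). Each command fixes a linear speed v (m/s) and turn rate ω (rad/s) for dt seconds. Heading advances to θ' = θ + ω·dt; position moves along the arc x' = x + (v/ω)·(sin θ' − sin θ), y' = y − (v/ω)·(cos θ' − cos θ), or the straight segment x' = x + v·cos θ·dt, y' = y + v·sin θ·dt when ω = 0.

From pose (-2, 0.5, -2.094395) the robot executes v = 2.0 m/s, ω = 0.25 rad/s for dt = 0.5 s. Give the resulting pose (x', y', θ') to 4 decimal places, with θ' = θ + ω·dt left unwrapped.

θ' = -2.0944 + 0.25·0.5 = -1.9694
R = v/ω = 2.0/0.25 = 8.0000
x' = -2 + 8.0000·(sin -1.9694 − sin -2.0944) = -2.4446
y' = 0.5 − 8.0000·(cos -1.9694 − cos -2.0944) = -0.3950

(-2.4446, -0.3950, -1.9694)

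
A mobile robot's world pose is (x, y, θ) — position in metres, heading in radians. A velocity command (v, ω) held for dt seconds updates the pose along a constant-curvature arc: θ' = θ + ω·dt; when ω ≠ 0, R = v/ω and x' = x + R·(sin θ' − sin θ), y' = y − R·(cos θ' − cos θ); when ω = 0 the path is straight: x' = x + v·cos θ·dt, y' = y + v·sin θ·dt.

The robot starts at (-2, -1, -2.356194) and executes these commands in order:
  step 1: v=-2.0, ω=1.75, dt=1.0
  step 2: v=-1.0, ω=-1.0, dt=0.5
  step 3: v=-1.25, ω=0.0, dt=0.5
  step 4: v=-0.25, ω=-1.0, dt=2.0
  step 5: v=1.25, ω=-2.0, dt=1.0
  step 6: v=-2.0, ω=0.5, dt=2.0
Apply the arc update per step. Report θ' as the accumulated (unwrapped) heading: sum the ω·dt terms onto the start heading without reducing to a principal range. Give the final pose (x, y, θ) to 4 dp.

(-2.7394, -0.9077, -4.1062)

step 1: θ'=-0.6062 (R=-1.1429) → pose (-2.1570, 0.7473, -0.6062)
step 2: θ'=-1.1062 (R=1.0000) → pose (-2.4812, 1.1211, -1.1062)
step 3: θ'=-1.1062 (straight) → pose (-2.7613, 1.6799, -1.1062)
step 4: θ'=-3.1062 (R=0.2500) → pose (-2.5466, 2.0417, -3.1062)
step 5: θ'=-5.1062 (R=-0.6250) → pose (-3.1459, 2.9061, -5.1062)
step 6: θ'=-4.1062 (R=-4.0000) → pose (-2.7394, -0.9077, -4.1062)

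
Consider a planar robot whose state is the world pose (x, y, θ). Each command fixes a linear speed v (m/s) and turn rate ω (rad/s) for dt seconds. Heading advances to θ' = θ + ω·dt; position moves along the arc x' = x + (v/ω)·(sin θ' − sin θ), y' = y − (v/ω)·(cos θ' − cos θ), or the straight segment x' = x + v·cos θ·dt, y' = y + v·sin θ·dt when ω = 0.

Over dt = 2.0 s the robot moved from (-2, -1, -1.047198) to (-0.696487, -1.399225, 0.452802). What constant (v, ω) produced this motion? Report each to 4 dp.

v = 0.7500, ω = 0.7500

Δθ = 0.452802 − -1.047198 = 1.500000
ω = Δθ/dt = 1.500000/2.0 = 0.7500
R = Δx/(sin θ' − sin θ) = 1.0000
v = R·ω = 1.0000·0.7500 = 0.7500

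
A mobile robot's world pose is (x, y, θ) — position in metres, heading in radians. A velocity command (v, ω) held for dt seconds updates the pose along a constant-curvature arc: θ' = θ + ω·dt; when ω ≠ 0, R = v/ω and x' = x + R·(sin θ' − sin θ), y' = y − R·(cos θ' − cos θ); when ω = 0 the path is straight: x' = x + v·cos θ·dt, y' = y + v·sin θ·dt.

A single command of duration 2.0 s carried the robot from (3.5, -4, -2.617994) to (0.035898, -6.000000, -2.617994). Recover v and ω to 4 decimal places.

v = 2.0000, ω = 0.0000

Δθ = -2.617994 − -2.617994 = 0.000000
ω = Δθ/dt = 0.000000/2.0 = 0.0000
ω = 0 → v = (Δx·cos θ + Δy·sin θ)/dt = 2.0000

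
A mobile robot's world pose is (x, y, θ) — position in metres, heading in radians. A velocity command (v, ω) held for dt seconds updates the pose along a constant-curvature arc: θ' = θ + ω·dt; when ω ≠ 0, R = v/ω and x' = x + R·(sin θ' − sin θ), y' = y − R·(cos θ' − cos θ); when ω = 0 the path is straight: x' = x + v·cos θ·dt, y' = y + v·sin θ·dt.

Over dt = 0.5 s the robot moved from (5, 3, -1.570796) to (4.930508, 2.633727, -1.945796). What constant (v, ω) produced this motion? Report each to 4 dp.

v = 0.7500, ω = -0.7500

Δθ = -1.945796 − -1.570796 = -0.375000
ω = Δθ/dt = -0.375000/0.5 = -0.7500
R = −Δy/(cos θ' − cos θ) = -1.0000
v = R·ω = -1.0000·-0.7500 = 0.7500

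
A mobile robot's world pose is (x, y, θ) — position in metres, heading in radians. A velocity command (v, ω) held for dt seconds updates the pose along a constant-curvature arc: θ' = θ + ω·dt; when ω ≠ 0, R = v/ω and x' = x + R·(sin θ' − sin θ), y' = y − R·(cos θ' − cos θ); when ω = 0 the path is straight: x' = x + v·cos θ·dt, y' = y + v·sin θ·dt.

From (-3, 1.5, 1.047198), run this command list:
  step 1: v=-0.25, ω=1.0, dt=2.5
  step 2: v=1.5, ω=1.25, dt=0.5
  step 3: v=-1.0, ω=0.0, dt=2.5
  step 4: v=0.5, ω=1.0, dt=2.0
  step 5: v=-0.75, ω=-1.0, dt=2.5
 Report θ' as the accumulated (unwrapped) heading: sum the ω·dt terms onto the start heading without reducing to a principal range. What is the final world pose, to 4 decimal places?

step 1: θ'=3.5472 (R=-0.2500) → pose (-2.6848, 1.1453, 3.5472)
step 2: θ'=4.1722 (R=1.2000) → pose (-3.2405, 0.6598, 4.1722)
step 3: θ'=4.1722 (straight) → pose (-1.9547, 2.8038, 4.1722)
step 4: θ'=6.1722 (R=0.5000) → pose (-1.5813, 2.0498, 6.1722)
step 5: θ'=3.6722 (R=0.7500) → pose (-1.8778, 3.4420, 3.6722)

(-1.8778, 3.4420, 3.6722)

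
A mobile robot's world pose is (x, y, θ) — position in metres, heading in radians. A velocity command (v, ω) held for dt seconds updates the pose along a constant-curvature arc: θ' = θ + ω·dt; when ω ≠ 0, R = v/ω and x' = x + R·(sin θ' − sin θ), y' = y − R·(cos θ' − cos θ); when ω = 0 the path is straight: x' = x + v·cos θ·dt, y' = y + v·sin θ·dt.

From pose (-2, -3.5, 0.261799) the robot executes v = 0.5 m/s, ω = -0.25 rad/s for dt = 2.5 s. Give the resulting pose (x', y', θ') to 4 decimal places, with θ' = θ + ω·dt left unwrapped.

θ' = 0.2618 + -0.25·2.5 = -0.3632
R = v/ω = 0.5/-0.25 = -2.0000
x' = -2 + -2.0000·(sin -0.3632 − sin 0.2618) = -0.7718
y' = -3.5 − -2.0000·(cos -0.3632 − cos 0.2618) = -3.5623

(-0.7718, -3.5623, -0.3632)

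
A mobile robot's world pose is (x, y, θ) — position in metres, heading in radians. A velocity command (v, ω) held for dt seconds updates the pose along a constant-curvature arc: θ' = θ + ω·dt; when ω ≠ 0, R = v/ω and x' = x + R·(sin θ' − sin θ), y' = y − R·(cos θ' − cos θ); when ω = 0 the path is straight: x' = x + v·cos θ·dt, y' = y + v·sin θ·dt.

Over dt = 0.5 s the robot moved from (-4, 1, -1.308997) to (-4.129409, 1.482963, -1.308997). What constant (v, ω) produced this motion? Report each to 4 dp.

Δθ = -1.308997 − -1.308997 = 0.000000
ω = Δθ/dt = 0.000000/0.5 = 0.0000
ω = 0 → v = (Δx·cos θ + Δy·sin θ)/dt = -1.0000

v = -1.0000, ω = 0.0000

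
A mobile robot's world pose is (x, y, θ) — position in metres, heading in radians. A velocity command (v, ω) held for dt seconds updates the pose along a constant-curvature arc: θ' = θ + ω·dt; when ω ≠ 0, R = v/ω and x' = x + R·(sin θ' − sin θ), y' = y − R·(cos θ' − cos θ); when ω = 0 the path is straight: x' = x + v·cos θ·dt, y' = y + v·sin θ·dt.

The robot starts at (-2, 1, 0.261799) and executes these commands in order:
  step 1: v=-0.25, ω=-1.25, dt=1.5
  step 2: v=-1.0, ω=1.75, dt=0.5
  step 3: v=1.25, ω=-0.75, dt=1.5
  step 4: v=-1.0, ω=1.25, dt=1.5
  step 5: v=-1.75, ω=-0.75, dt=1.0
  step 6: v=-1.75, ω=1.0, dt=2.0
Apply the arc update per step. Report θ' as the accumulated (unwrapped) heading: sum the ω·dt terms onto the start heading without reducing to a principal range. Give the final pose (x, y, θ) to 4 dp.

step 1: θ'=-1.6132 (R=0.2000) → pose (-2.2516, 1.2017, -1.6132)
step 2: θ'=-0.7382 (R=-0.5714) → pose (-2.4380, 1.6486, -0.7382)
step 3: θ'=-1.8632 (R=-1.6667) → pose (-1.9636, -0.0647, -1.8632)
step 4: θ'=0.0118 (R=-0.8000) → pose (-2.7391, 0.9659, 0.0118)
step 5: θ'=-0.7382 (R=2.3333) → pose (-4.3369, 1.5731, -0.7382)
step 6: θ'=1.2618 (R=-1.7500) → pose (-7.1817, 0.8109, 1.2618)

(-7.1817, 0.8109, 1.2618)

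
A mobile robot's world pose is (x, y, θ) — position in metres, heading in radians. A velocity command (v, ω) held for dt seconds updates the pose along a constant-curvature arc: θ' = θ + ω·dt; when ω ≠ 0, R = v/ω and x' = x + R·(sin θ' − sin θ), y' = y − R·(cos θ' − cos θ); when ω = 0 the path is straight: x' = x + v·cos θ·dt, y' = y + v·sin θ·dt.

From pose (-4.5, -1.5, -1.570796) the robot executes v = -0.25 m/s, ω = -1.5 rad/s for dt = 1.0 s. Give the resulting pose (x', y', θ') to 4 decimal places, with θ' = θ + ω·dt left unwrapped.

θ' = -1.5708 + -1.5·1.0 = -3.0708
R = v/ω = -0.25/-1.5 = 0.1667
x' = -4.5 + 0.1667·(sin -3.0708 − sin -1.5708) = -4.3451
y' = -1.5 − 0.1667·(cos -3.0708 − cos -1.5708) = -1.3338

(-4.3451, -1.3338, -3.0708)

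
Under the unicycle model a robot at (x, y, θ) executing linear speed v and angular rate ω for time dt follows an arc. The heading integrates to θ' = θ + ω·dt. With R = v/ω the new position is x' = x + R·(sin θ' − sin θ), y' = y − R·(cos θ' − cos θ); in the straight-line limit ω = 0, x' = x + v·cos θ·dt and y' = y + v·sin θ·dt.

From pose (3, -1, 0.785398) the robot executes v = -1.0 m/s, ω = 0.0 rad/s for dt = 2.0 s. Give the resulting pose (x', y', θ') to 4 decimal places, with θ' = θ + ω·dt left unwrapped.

(1.5858, -2.4142, 0.7854)

θ' = 0.7854 + 0.0·2.0 = 0.7854
ω = 0 → straight: x' = 3 + -1.0·cos(0.7854)·2.0 = 1.5858
y' = -1 + -1.0·sin(0.7854)·2.0 = -2.4142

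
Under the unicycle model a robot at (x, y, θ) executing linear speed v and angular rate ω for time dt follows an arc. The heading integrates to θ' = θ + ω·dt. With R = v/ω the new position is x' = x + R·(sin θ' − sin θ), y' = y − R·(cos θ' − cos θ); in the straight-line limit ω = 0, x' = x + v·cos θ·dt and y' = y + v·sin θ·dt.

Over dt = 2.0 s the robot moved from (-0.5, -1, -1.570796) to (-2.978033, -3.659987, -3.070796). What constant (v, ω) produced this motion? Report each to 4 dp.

Δθ = -3.070796 − -1.570796 = -1.500000
ω = Δθ/dt = -1.500000/2.0 = -0.7500
R = −Δy/(cos θ' − cos θ) = -2.6667
v = R·ω = -2.6667·-0.7500 = 2.0000

v = 2.0000, ω = -0.7500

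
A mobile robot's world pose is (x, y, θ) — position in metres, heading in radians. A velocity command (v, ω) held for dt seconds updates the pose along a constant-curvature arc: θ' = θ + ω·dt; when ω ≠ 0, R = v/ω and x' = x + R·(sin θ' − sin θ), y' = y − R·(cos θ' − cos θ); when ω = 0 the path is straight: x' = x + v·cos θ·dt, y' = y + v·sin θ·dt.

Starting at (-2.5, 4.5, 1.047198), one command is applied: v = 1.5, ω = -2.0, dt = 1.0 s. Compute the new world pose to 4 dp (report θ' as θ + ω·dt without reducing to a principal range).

(-1.2392, 4.5596, -0.9528)

θ' = 1.0472 + -2.0·1.0 = -0.9528
R = v/ω = 1.5/-2.0 = -0.7500
x' = -2.5 + -0.7500·(sin -0.9528 − sin 1.0472) = -1.2392
y' = 4.5 − -0.7500·(cos -0.9528 − cos 1.0472) = 4.5596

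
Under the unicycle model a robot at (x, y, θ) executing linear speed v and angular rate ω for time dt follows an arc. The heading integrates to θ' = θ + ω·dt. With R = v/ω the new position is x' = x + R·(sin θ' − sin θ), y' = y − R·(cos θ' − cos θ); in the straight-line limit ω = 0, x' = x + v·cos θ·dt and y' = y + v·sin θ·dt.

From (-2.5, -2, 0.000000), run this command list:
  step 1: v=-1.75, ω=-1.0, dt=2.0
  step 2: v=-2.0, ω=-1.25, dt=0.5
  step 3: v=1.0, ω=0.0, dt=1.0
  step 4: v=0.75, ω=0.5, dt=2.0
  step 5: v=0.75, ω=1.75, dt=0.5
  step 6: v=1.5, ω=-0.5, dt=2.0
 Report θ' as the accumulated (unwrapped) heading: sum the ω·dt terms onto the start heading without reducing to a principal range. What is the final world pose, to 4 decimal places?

(-4.0102, -3.5799, -1.7500)

step 1: θ'=-2.0000 (R=1.7500) → pose (-4.0913, 0.4783, -2.0000)
step 2: θ'=-2.6250 (R=1.6000) → pose (-3.4267, 1.2036, -2.6250)
step 3: θ'=-2.6250 (straight) → pose (-4.2962, 0.7097, -2.6250)
step 4: θ'=-1.6250 (R=1.5000) → pose (-5.0531, -0.5133, -1.6250)
step 5: θ'=-0.7500 (R=0.4286) → pose (-4.9173, -0.8501, -0.7500)
step 6: θ'=-1.7500 (R=-3.0000) → pose (-4.0102, -3.5799, -1.7500)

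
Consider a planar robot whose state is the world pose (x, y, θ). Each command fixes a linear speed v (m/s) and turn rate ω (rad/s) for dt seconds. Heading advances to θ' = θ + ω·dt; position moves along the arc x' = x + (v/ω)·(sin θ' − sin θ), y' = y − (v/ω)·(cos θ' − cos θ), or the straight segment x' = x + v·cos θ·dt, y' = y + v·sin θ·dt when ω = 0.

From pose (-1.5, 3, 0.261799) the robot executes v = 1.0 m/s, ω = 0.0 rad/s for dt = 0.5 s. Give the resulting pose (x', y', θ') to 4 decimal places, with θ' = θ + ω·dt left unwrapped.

θ' = 0.2618 + 0.0·0.5 = 0.2618
ω = 0 → straight: x' = -1.5 + 1.0·cos(0.2618)·0.5 = -1.0170
y' = 3 + 1.0·sin(0.2618)·0.5 = 3.1294

(-1.0170, 3.1294, 0.2618)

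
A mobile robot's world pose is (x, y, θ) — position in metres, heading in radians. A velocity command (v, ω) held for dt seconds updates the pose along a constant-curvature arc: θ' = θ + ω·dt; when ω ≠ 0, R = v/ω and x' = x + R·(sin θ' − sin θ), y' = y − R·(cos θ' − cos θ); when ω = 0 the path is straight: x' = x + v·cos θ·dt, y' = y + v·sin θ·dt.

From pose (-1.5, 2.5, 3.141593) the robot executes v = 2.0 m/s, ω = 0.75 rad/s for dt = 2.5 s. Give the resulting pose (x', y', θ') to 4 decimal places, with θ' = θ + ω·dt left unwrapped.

(-4.0442, -0.9654, 5.0166)

θ' = 3.1416 + 0.75·2.5 = 5.0166
R = v/ω = 2.0/0.75 = 2.6667
x' = -1.5 + 2.6667·(sin 5.0166 − sin 3.1416) = -4.0442
y' = 2.5 − 2.6667·(cos 5.0166 − cos 3.1416) = -0.9654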